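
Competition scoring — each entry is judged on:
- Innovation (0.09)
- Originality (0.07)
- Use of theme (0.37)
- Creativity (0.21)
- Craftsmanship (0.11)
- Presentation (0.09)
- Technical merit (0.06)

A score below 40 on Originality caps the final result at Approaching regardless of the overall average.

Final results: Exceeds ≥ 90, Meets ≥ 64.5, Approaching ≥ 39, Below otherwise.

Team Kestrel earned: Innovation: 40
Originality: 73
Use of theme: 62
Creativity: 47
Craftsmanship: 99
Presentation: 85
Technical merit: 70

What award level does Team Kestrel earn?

Originality score 73 ≥ 40: minimum met.
Weighted total:
  Innovation 40 × 0.09 = 3.6
  Originality 73 × 0.07 = 5.11
  Use of theme 62 × 0.37 = 22.94
  Creativity 47 × 0.21 = 9.87
  Craftsmanship 99 × 0.11 = 10.89
  Presentation 85 × 0.09 = 7.65
  Technical merit 70 × 0.06 = 4.2
Sum = 64.26
64.26 is ≥ 39 and < 64.5 → Approaching

Approaching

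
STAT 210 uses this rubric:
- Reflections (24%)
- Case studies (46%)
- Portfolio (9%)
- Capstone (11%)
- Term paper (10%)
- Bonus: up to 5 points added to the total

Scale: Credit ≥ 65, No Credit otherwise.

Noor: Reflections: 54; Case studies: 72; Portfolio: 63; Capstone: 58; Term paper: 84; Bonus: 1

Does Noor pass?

Credit

Weighted total:
  Reflections 54 × 0.24 = 12.96
  Case studies 72 × 0.46 = 33.12
  Portfolio 63 × 0.09 = 5.67
  Capstone 58 × 0.11 = 6.38
  Term paper 84 × 0.1 = 8.4
Sum = 66.53
Bonus: 66.53 + 1 = 67.53
67.53 ≥ 65 → Credit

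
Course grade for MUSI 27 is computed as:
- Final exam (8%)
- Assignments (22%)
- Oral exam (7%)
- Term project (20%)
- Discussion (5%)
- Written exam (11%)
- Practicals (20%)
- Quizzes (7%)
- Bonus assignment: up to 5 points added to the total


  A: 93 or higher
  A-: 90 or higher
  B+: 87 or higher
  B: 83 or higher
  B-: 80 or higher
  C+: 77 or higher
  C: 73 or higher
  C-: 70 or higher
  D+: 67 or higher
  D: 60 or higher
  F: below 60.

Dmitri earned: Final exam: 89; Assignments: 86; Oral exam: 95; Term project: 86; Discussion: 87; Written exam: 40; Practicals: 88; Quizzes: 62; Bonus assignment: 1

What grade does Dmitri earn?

B-

Weighted total:
  Final exam 89 × 0.08 = 7.12
  Assignments 86 × 0.22 = 18.92
  Oral exam 95 × 0.07 = 6.65
  Term project 86 × 0.2 = 17.2
  Discussion 87 × 0.05 = 4.35
  Written exam 40 × 0.11 = 4.4
  Practicals 88 × 0.2 = 17.6
  Quizzes 62 × 0.07 = 4.34
Sum = 80.58
Bonus assignment: 80.58 + 1 = 81.58
81.58 is ≥ 80 and < 83 → B-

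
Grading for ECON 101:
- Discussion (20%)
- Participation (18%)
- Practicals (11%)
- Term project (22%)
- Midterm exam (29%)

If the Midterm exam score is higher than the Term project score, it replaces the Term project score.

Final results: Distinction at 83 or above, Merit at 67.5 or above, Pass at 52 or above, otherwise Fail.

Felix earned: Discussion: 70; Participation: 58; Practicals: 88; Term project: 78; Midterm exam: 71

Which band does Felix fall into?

Merit

Midterm exam (71) ≤ Term project (78), so Term project stays at 78.
Weighted total:
  Discussion 70 × 0.2 = 14
  Participation 58 × 0.18 = 10.44
  Practicals 88 × 0.11 = 9.68
  Term project 78 × 0.22 = 17.16
  Midterm exam 71 × 0.29 = 20.59
Sum = 71.87
71.87 is ≥ 67.5 and < 83 → Merit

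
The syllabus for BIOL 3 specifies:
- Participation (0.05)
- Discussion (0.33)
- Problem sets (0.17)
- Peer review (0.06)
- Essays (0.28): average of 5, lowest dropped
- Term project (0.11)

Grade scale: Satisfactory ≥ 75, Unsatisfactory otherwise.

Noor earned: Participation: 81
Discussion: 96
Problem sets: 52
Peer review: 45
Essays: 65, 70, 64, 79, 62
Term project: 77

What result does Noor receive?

Essays: drop 62 → average of remaining 4 = 278/4 = 69.5
Weighted total:
  Participation 81 × 0.05 = 4.05
  Discussion 96 × 0.33 = 31.68
  Problem sets 52 × 0.17 = 8.84
  Peer review 45 × 0.06 = 2.7
  Essays 69.5 × 0.28 = 19.46
  Term project 77 × 0.11 = 8.47
Sum = 75.2
75.2 ≥ 75 → Satisfactory

Satisfactory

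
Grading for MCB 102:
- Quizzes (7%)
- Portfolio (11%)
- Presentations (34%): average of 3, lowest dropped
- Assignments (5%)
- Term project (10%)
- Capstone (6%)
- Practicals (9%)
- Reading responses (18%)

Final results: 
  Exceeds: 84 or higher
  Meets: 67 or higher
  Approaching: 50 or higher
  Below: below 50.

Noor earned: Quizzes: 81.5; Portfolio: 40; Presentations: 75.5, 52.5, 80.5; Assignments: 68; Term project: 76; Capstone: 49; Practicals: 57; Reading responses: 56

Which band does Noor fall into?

Presentations: drop 52.5 → average of remaining 2 = 156/2 = 78
Weighted total:
  Quizzes 81.5 × 0.07 = 5.705
  Portfolio 40 × 0.11 = 4.4
  Presentations 78 × 0.34 = 26.52
  Assignments 68 × 0.05 = 3.4
  Term project 76 × 0.1 = 7.6
  Capstone 49 × 0.06 = 2.94
  Practicals 57 × 0.09 = 5.13
  Reading responses 56 × 0.18 = 10.08
Sum = 65.775
65.775 is ≥ 50 and < 67 → Approaching

Approaching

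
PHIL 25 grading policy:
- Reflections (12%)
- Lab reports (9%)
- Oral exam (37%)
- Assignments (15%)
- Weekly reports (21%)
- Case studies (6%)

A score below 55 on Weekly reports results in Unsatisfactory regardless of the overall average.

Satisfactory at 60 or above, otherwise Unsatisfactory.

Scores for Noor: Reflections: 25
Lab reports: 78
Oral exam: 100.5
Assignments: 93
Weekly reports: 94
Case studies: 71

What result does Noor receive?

Weekly reports score 94 ≥ 55: minimum met.
Weighted total:
  Reflections 25 × 0.12 = 3
  Lab reports 78 × 0.09 = 7.02
  Oral exam 100.5 × 0.37 = 37.185
  Assignments 93 × 0.15 = 13.95
  Weekly reports 94 × 0.21 = 19.74
  Case studies 71 × 0.06 = 4.26
Sum = 85.155
85.155 ≥ 60 → Satisfactory

Satisfactory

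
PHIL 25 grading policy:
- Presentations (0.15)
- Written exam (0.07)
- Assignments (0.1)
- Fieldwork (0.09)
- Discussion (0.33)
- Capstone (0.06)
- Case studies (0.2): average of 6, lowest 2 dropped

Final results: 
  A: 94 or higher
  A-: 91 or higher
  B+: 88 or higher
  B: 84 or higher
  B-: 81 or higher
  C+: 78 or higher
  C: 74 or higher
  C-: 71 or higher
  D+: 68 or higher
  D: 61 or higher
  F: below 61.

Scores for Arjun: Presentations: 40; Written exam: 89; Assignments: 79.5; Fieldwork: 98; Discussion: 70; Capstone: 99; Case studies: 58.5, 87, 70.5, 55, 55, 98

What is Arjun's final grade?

Case studies: drop 55, 55 → average of remaining 4 = 314/4 = 78.5
Weighted total:
  Presentations 40 × 0.15 = 6
  Written exam 89 × 0.07 = 6.23
  Assignments 79.5 × 0.1 = 7.95
  Fieldwork 98 × 0.09 = 8.82
  Discussion 70 × 0.33 = 23.1
  Capstone 99 × 0.06 = 5.94
  Case studies 78.5 × 0.2 = 15.7
Sum = 73.74
73.74 is ≥ 71 and < 74 → C-

C-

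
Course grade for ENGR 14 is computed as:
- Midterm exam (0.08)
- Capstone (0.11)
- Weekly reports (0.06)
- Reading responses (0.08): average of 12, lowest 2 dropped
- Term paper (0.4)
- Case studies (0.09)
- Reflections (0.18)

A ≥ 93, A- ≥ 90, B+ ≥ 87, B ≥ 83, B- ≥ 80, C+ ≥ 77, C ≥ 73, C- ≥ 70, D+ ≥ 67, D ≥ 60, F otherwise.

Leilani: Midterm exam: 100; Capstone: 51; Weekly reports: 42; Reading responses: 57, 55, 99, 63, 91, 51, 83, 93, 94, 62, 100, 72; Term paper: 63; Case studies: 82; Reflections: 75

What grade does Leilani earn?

Reading responses: drop 51, 55 → average of remaining 10 = 814/10 = 81.4
Weighted total:
  Midterm exam 100 × 0.08 = 8
  Capstone 51 × 0.11 = 5.61
  Weekly reports 42 × 0.06 = 2.52
  Reading responses 81.4 × 0.08 = 6.512
  Term paper 63 × 0.4 = 25.2
  Case studies 82 × 0.09 = 7.38
  Reflections 75 × 0.18 = 13.5
Sum = 68.722
68.722 is ≥ 67 and < 70 → D+

D+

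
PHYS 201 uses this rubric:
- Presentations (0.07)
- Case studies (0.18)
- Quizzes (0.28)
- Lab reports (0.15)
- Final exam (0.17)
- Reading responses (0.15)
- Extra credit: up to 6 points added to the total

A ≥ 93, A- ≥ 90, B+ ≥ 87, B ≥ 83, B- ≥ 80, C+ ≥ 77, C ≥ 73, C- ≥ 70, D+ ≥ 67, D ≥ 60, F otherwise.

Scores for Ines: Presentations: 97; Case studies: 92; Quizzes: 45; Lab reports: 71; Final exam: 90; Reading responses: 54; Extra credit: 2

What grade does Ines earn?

Weighted total:
  Presentations 97 × 0.07 = 6.79
  Case studies 92 × 0.18 = 16.56
  Quizzes 45 × 0.28 = 12.6
  Lab reports 71 × 0.15 = 10.65
  Final exam 90 × 0.17 = 15.3
  Reading responses 54 × 0.15 = 8.1
Sum = 70
Extra credit: 70 + 2 = 72
72 is ≥ 70 and < 73 → C-

C-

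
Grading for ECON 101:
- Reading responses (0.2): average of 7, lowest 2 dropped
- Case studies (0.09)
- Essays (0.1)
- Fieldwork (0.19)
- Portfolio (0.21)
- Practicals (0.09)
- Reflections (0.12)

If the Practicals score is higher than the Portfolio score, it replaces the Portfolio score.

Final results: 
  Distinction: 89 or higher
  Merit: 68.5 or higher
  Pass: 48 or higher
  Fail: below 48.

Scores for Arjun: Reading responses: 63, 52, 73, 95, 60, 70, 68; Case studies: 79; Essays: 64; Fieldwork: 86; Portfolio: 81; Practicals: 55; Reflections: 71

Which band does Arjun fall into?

Merit

Reading responses: drop 52, 60 → average of remaining 5 = 369/5 = 73.8
Practicals (55) ≤ Portfolio (81), so Portfolio stays at 81.
Weighted total:
  Reading responses 73.8 × 0.2 = 14.76
  Case studies 79 × 0.09 = 7.11
  Essays 64 × 0.1 = 6.4
  Fieldwork 86 × 0.19 = 16.34
  Portfolio 81 × 0.21 = 17.01
  Practicals 55 × 0.09 = 4.95
  Reflections 71 × 0.12 = 8.52
Sum = 75.09
75.09 is ≥ 68.5 and < 89 → Merit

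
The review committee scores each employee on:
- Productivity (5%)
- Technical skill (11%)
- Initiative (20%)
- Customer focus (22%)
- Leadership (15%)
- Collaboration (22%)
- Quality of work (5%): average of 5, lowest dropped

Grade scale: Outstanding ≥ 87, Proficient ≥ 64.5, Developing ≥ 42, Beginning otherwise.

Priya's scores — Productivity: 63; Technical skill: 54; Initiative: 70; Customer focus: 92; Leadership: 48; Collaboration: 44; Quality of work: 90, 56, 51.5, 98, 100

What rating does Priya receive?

Proficient

Quality of work: drop 51.5 → average of remaining 4 = 344/4 = 86
Weighted total:
  Productivity 63 × 0.05 = 3.15
  Technical skill 54 × 0.11 = 5.94
  Initiative 70 × 0.2 = 14
  Customer focus 92 × 0.22 = 20.24
  Leadership 48 × 0.15 = 7.2
  Collaboration 44 × 0.22 = 9.68
  Quality of work 86 × 0.05 = 4.3
Sum = 64.51
64.51 is ≥ 64.5 and < 87 → Proficient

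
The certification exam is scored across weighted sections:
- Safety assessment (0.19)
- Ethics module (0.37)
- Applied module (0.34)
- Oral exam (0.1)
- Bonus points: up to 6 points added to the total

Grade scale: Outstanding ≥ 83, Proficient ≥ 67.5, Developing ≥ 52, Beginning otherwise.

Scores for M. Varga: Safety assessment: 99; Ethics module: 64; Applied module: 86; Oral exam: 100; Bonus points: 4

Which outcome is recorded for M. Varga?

Outstanding

Weighted total:
  Safety assessment 99 × 0.19 = 18.81
  Ethics module 64 × 0.37 = 23.68
  Applied module 86 × 0.34 = 29.24
  Oral exam 100 × 0.1 = 10
Sum = 81.73
Bonus points: 81.73 + 4 = 85.73
85.73 ≥ 83 → Outstanding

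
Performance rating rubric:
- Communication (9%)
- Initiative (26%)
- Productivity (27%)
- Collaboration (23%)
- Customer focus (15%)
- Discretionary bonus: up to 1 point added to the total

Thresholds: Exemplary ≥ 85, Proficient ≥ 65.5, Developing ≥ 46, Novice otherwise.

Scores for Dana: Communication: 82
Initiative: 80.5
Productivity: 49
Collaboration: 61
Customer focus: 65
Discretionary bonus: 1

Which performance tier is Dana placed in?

Proficient

Weighted total:
  Communication 82 × 0.09 = 7.38
  Initiative 80.5 × 0.26 = 20.93
  Productivity 49 × 0.27 = 13.23
  Collaboration 61 × 0.23 = 14.03
  Customer focus 65 × 0.15 = 9.75
Sum = 65.32
Discretionary bonus: 65.32 + 1 = 66.32
66.32 is ≥ 65.5 and < 85 → Proficient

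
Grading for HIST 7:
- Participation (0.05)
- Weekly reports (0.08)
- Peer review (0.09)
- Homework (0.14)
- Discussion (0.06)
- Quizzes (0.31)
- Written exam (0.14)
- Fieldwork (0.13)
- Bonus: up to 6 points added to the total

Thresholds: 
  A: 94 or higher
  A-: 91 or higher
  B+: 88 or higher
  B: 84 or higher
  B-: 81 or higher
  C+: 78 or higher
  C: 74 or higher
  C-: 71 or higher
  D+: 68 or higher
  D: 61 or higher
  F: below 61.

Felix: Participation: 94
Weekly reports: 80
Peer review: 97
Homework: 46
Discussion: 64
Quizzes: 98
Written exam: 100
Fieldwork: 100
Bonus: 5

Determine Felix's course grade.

Weighted total:
  Participation 94 × 0.05 = 4.7
  Weekly reports 80 × 0.08 = 6.4
  Peer review 97 × 0.09 = 8.73
  Homework 46 × 0.14 = 6.44
  Discussion 64 × 0.06 = 3.84
  Quizzes 98 × 0.31 = 30.38
  Written exam 100 × 0.14 = 14
  Fieldwork 100 × 0.13 = 13
Sum = 87.49
Bonus: 87.49 + 5 = 92.49
92.49 is ≥ 91 and < 94 → A-

A-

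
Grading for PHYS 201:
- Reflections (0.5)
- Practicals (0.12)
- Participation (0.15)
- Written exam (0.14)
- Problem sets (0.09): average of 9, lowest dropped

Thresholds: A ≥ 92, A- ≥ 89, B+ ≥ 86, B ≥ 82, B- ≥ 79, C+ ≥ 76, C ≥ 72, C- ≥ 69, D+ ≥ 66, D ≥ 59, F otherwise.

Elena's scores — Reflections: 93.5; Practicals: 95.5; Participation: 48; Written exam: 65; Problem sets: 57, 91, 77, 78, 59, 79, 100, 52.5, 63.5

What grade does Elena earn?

Problem sets: drop 52.5 → average of remaining 8 = 604.5/8 = 75.5625
Weighted total:
  Reflections 93.5 × 0.5 = 46.75
  Practicals 95.5 × 0.12 = 11.46
  Participation 48 × 0.15 = 7.2
  Written exam 65 × 0.14 = 9.1
  Problem sets 75.5625 × 0.09 = 6.800625
Sum = 81.310625
81.310625 is ≥ 79 and < 82 → B-

B-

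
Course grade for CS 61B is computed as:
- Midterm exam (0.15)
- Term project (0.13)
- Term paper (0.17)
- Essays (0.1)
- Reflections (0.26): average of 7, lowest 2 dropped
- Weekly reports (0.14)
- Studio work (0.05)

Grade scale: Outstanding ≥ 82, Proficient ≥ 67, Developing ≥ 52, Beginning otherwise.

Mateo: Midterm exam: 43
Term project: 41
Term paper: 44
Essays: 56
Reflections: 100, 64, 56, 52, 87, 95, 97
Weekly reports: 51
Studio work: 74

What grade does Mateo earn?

Developing

Reflections: drop 52, 56 → average of remaining 5 = 443/5 = 88.6
Weighted total:
  Midterm exam 43 × 0.15 = 6.45
  Term project 41 × 0.13 = 5.33
  Term paper 44 × 0.17 = 7.48
  Essays 56 × 0.1 = 5.6
  Reflections 88.6 × 0.26 = 23.036
  Weekly reports 51 × 0.14 = 7.14
  Studio work 74 × 0.05 = 3.7
Sum = 58.736
58.736 is ≥ 52 and < 67 → Developing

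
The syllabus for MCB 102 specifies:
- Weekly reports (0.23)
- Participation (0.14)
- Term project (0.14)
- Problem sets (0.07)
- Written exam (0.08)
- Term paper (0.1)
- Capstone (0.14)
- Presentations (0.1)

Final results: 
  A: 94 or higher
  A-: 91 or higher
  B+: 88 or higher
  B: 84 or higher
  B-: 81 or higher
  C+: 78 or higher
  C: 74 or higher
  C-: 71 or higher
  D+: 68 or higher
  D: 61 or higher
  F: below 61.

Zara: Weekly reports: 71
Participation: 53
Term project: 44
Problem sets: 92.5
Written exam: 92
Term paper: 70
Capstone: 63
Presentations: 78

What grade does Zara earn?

D

Weighted total:
  Weekly reports 71 × 0.23 = 16.33
  Participation 53 × 0.14 = 7.42
  Term project 44 × 0.14 = 6.16
  Problem sets 92.5 × 0.07 = 6.475
  Written exam 92 × 0.08 = 7.36
  Term paper 70 × 0.1 = 7
  Capstone 63 × 0.14 = 8.82
  Presentations 78 × 0.1 = 7.8
Sum = 67.365
67.365 is ≥ 61 and < 68 → D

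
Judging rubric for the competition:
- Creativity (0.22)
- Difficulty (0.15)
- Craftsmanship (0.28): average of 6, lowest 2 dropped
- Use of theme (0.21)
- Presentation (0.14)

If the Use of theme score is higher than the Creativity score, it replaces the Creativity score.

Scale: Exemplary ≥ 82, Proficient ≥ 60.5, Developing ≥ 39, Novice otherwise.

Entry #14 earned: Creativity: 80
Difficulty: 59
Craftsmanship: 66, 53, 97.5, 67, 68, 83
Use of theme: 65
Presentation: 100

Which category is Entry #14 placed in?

Craftsmanship: drop 53, 66 → average of remaining 4 = 315.5/4 = 78.875
Use of theme (65) ≤ Creativity (80), so Creativity stays at 80.
Weighted total:
  Creativity 80 × 0.22 = 17.6
  Difficulty 59 × 0.15 = 8.85
  Craftsmanship 78.875 × 0.28 = 22.085
  Use of theme 65 × 0.21 = 13.65
  Presentation 100 × 0.14 = 14
Sum = 76.185
76.185 is ≥ 60.5 and < 82 → Proficient

Proficient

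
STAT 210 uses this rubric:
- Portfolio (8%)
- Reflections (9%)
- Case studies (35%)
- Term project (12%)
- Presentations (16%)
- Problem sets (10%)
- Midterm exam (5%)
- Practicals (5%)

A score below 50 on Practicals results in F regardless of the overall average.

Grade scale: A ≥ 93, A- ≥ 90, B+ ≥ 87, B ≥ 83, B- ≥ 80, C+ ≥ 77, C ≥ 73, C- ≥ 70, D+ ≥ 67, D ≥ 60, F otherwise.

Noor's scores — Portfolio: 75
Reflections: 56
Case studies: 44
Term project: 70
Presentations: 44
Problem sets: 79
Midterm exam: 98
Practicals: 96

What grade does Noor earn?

F

Practicals score 96 ≥ 50: minimum met.
Weighted total:
  Portfolio 75 × 0.08 = 6
  Reflections 56 × 0.09 = 5.04
  Case studies 44 × 0.35 = 15.4
  Term project 70 × 0.12 = 8.4
  Presentations 44 × 0.16 = 7.04
  Problem sets 79 × 0.1 = 7.9
  Midterm exam 98 × 0.05 = 4.9
  Practicals 96 × 0.05 = 4.8
Sum = 59.48
59.48 < 60 → F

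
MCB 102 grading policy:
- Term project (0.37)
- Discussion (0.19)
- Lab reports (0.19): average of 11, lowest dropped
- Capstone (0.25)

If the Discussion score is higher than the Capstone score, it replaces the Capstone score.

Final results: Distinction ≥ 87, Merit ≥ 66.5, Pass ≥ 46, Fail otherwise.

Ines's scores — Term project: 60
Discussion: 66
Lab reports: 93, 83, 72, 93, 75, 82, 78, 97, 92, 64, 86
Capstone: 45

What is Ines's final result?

Lab reports: drop 64 → average of remaining 10 = 851/10 = 85.1
Discussion (66) > Capstone (45), so Capstone counts as 66.
Weighted total:
  Term project 60 × 0.37 = 22.2
  Discussion 66 × 0.19 = 12.54
  Lab reports 85.1 × 0.19 = 16.169
  Capstone 66 × 0.25 = 16.5
Sum = 67.409
67.409 is ≥ 66.5 and < 87 → Merit

Merit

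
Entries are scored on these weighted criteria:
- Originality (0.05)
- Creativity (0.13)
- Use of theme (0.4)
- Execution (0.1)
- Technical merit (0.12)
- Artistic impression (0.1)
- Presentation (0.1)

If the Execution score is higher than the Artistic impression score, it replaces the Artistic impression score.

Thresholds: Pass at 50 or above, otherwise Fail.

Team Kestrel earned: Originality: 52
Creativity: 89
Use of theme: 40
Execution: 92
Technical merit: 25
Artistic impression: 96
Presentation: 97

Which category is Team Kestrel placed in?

Pass

Execution (92) ≤ Artistic impression (96), so Artistic impression stays at 96.
Weighted total:
  Originality 52 × 0.05 = 2.6
  Creativity 89 × 0.13 = 11.57
  Use of theme 40 × 0.4 = 16
  Execution 92 × 0.1 = 9.2
  Technical merit 25 × 0.12 = 3
  Artistic impression 96 × 0.1 = 9.6
  Presentation 97 × 0.1 = 9.7
Sum = 61.67
61.67 ≥ 50 → Pass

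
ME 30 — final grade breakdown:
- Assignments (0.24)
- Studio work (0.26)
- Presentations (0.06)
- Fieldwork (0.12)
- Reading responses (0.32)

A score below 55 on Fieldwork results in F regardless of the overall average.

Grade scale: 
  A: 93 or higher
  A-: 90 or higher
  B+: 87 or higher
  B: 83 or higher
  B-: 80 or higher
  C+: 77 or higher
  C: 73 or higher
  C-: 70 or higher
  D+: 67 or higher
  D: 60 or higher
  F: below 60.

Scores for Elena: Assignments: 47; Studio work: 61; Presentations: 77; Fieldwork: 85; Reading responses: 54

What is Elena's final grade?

Fieldwork score 85 ≥ 55: minimum met.
Weighted total:
  Assignments 47 × 0.24 = 11.28
  Studio work 61 × 0.26 = 15.86
  Presentations 77 × 0.06 = 4.62
  Fieldwork 85 × 0.12 = 10.2
  Reading responses 54 × 0.32 = 17.28
Sum = 59.24
59.24 < 60 → F

F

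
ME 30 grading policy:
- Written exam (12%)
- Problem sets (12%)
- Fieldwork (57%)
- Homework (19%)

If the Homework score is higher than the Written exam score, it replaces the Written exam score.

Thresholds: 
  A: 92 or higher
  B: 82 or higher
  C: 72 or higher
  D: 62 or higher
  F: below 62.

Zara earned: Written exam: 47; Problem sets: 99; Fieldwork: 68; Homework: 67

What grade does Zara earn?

D

Homework (67) > Written exam (47), so Written exam counts as 67.
Weighted total:
  Written exam 67 × 0.12 = 8.04
  Problem sets 99 × 0.12 = 11.88
  Fieldwork 68 × 0.57 = 38.76
  Homework 67 × 0.19 = 12.73
Sum = 71.41
71.41 is ≥ 62 and < 72 → D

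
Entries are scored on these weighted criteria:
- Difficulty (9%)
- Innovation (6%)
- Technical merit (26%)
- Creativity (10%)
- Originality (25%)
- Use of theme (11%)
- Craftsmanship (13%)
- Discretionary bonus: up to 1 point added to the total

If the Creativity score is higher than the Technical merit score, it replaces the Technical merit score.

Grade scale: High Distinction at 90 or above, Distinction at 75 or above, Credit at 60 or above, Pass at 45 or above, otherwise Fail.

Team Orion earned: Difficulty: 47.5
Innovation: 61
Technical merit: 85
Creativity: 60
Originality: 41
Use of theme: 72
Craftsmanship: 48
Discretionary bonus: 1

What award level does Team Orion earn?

Creativity (60) ≤ Technical merit (85), so Technical merit stays at 85.
Weighted total:
  Difficulty 47.5 × 0.09 = 4.275
  Innovation 61 × 0.06 = 3.66
  Technical merit 85 × 0.26 = 22.1
  Creativity 60 × 0.1 = 6
  Originality 41 × 0.25 = 10.25
  Use of theme 72 × 0.11 = 7.92
  Craftsmanship 48 × 0.13 = 6.24
Sum = 60.445
Discretionary bonus: 60.445 + 1 = 61.445
61.445 is ≥ 60 and < 75 → Credit

Credit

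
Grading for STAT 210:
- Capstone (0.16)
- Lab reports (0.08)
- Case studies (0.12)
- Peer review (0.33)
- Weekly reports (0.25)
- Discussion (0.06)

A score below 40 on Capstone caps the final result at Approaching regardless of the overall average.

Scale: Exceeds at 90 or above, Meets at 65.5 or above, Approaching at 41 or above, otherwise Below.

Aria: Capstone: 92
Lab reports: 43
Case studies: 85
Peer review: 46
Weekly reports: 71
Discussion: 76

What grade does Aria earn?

Capstone score 92 ≥ 40: minimum met.
Weighted total:
  Capstone 92 × 0.16 = 14.72
  Lab reports 43 × 0.08 = 3.44
  Case studies 85 × 0.12 = 10.2
  Peer review 46 × 0.33 = 15.18
  Weekly reports 71 × 0.25 = 17.75
  Discussion 76 × 0.06 = 4.56
Sum = 65.85
65.85 is ≥ 65.5 and < 90 → Meets

Meets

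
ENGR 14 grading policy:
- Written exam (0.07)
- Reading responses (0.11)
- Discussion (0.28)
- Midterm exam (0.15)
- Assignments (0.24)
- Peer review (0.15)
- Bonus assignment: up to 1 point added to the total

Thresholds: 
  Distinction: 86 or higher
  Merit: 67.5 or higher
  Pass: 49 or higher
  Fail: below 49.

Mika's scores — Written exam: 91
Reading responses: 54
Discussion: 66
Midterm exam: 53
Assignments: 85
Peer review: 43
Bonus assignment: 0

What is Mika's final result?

Pass

Weighted total:
  Written exam 91 × 0.07 = 6.37
  Reading responses 54 × 0.11 = 5.94
  Discussion 66 × 0.28 = 18.48
  Midterm exam 53 × 0.15 = 7.95
  Assignments 85 × 0.24 = 20.4
  Peer review 43 × 0.15 = 6.45
Sum = 65.59
Bonus assignment: 65.59 + 0 = 65.59
65.59 is ≥ 49 and < 67.5 → Pass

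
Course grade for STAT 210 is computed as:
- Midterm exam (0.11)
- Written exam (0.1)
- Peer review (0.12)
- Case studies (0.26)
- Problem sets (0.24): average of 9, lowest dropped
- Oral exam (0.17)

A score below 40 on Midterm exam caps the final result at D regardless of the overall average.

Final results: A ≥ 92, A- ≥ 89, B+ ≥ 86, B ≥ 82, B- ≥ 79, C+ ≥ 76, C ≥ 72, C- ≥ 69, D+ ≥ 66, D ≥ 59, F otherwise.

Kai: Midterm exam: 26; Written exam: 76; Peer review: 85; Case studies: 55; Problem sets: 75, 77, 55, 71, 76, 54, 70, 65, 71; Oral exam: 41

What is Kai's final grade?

Problem sets: drop 54 → average of remaining 8 = 560/8 = 70
Midterm exam score 26 < 40: minimum not met.
Weighted total:
  Midterm exam 26 × 0.11 = 2.86
  Written exam 76 × 0.1 = 7.6
  Peer review 85 × 0.12 = 10.2
  Case studies 55 × 0.26 = 14.3
  Problem sets 70 × 0.24 = 16.8
  Oral exam 41 × 0.17 = 6.97
Sum = 58.73
58.73 would be F; cap at D applies → F.

F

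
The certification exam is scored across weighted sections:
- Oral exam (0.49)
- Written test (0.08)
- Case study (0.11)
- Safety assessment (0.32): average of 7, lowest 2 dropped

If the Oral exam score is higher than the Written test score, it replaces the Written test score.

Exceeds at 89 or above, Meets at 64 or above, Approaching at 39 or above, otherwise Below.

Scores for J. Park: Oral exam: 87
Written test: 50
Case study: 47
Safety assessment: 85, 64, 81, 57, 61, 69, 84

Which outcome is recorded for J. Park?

Safety assessment: drop 57, 61 → average of remaining 5 = 383/5 = 76.6
Oral exam (87) > Written test (50), so Written test counts as 87.
Weighted total:
  Oral exam 87 × 0.49 = 42.63
  Written test 87 × 0.08 = 6.96
  Case study 47 × 0.11 = 5.17
  Safety assessment 76.6 × 0.32 = 24.512
Sum = 79.272
79.272 is ≥ 64 and < 89 → Meets

Meets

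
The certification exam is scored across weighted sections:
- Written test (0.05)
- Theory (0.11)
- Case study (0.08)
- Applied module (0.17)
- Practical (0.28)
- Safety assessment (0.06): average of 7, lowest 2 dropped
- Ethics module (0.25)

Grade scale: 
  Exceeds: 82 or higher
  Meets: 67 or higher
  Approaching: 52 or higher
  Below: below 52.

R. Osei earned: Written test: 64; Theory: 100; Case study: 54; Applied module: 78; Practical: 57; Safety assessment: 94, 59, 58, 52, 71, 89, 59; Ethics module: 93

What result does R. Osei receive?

Safety assessment: drop 52, 58 → average of remaining 5 = 372/5 = 74.4
Weighted total:
  Written test 64 × 0.05 = 3.2
  Theory 100 × 0.11 = 11
  Case study 54 × 0.08 = 4.32
  Applied module 78 × 0.17 = 13.26
  Practical 57 × 0.28 = 15.96
  Safety assessment 74.4 × 0.06 = 4.464
  Ethics module 93 × 0.25 = 23.25
Sum = 75.454
75.454 is ≥ 67 and < 82 → Meets

Meets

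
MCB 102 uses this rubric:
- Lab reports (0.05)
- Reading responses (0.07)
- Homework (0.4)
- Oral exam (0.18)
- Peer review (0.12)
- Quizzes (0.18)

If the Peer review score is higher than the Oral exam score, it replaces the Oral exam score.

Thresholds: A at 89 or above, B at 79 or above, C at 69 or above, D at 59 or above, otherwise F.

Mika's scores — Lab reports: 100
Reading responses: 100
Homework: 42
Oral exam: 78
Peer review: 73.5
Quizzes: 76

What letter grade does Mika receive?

D

Peer review (73.5) ≤ Oral exam (78), so Oral exam stays at 78.
Weighted total:
  Lab reports 100 × 0.05 = 5
  Reading responses 100 × 0.07 = 7
  Homework 42 × 0.4 = 16.8
  Oral exam 78 × 0.18 = 14.04
  Peer review 73.5 × 0.12 = 8.82
  Quizzes 76 × 0.18 = 13.68
Sum = 65.34
65.34 is ≥ 59 and < 69 → D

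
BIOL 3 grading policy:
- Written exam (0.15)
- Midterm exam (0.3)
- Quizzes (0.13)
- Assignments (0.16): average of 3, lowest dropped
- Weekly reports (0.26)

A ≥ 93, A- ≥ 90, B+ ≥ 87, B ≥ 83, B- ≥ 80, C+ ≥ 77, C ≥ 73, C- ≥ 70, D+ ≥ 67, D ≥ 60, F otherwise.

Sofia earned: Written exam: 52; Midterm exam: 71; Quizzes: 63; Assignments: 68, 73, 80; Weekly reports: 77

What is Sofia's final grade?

Assignments: drop 68 → average of remaining 2 = 153/2 = 76.5
Weighted total:
  Written exam 52 × 0.15 = 7.8
  Midterm exam 71 × 0.3 = 21.3
  Quizzes 63 × 0.13 = 8.19
  Assignments 76.5 × 0.16 = 12.24
  Weekly reports 77 × 0.26 = 20.02
Sum = 69.55
69.55 is ≥ 67 and < 70 → D+

D+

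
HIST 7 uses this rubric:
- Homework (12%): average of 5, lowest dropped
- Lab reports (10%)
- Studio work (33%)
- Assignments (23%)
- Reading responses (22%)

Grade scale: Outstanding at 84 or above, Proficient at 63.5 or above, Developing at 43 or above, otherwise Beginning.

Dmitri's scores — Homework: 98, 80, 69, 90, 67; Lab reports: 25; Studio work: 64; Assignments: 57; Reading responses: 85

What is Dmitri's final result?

Homework: drop 67 → average of remaining 4 = 337/4 = 84.25
Weighted total:
  Homework 84.25 × 0.12 = 10.11
  Lab reports 25 × 0.1 = 2.5
  Studio work 64 × 0.33 = 21.12
  Assignments 57 × 0.23 = 13.11
  Reading responses 85 × 0.22 = 18.7
Sum = 65.54
65.54 is ≥ 63.5 and < 84 → Proficient

Proficient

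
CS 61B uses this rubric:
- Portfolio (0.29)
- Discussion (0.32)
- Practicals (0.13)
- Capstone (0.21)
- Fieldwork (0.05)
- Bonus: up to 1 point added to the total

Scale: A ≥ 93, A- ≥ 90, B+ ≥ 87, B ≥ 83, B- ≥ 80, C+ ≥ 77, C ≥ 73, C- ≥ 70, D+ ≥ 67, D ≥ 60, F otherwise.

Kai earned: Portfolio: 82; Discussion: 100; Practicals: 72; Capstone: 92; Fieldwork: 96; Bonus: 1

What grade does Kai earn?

A-

Weighted total:
  Portfolio 82 × 0.29 = 23.78
  Discussion 100 × 0.32 = 32
  Practicals 72 × 0.13 = 9.36
  Capstone 92 × 0.21 = 19.32
  Fieldwork 96 × 0.05 = 4.8
Sum = 89.26
Bonus: 89.26 + 1 = 90.26
90.26 is ≥ 90 and < 93 → A-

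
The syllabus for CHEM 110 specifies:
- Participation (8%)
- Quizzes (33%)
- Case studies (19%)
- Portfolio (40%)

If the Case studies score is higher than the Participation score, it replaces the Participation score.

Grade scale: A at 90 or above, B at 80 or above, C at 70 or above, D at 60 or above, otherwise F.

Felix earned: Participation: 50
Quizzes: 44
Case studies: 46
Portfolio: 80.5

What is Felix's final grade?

Case studies (46) ≤ Participation (50), so Participation stays at 50.
Weighted total:
  Participation 50 × 0.08 = 4
  Quizzes 44 × 0.33 = 14.52
  Case studies 46 × 0.19 = 8.74
  Portfolio 80.5 × 0.4 = 32.2
Sum = 59.46
59.46 < 60 → F

F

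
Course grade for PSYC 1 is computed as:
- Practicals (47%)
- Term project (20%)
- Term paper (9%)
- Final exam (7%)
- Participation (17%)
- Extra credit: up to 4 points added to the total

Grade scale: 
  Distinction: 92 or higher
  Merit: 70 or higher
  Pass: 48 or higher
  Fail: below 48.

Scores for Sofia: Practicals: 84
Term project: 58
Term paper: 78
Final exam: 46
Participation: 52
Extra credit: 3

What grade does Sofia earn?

Weighted total:
  Practicals 84 × 0.47 = 39.48
  Term project 58 × 0.2 = 11.6
  Term paper 78 × 0.09 = 7.02
  Final exam 46 × 0.07 = 3.22
  Participation 52 × 0.17 = 8.84
Sum = 70.16
Extra credit: 70.16 + 3 = 73.16
73.16 is ≥ 70 and < 92 → Merit

Merit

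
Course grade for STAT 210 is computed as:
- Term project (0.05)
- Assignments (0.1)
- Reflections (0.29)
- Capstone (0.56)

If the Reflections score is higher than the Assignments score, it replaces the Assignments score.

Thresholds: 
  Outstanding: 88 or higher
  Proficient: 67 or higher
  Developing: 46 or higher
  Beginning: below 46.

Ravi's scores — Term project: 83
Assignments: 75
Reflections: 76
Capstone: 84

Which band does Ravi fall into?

Proficient

Reflections (76) > Assignments (75), so Assignments counts as 76.
Weighted total:
  Term project 83 × 0.05 = 4.15
  Assignments 76 × 0.1 = 7.6
  Reflections 76 × 0.29 = 22.04
  Capstone 84 × 0.56 = 47.04
Sum = 80.83
80.83 is ≥ 67 and < 88 → Proficient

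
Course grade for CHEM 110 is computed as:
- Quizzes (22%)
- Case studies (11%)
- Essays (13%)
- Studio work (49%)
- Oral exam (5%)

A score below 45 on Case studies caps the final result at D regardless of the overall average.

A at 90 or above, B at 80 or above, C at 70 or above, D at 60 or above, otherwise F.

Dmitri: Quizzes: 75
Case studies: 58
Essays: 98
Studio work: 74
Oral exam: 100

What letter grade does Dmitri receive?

Case studies score 58 ≥ 45: minimum met.
Weighted total:
  Quizzes 75 × 0.22 = 16.5
  Case studies 58 × 0.11 = 6.38
  Essays 98 × 0.13 = 12.74
  Studio work 74 × 0.49 = 36.26
  Oral exam 100 × 0.05 = 5
Sum = 76.88
76.88 is ≥ 70 and < 80 → C

C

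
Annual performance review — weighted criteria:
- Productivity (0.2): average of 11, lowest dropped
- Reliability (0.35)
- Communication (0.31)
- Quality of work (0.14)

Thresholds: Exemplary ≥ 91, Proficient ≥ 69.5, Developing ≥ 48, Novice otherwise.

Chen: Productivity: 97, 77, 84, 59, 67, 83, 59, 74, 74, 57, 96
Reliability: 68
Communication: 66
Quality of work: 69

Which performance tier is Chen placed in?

Developing

Productivity: drop 57 → average of remaining 10 = 770/10 = 77
Weighted total:
  Productivity 77 × 0.2 = 15.4
  Reliability 68 × 0.35 = 23.8
  Communication 66 × 0.31 = 20.46
  Quality of work 69 × 0.14 = 9.66
Sum = 69.32
69.32 is ≥ 48 and < 69.5 → Developing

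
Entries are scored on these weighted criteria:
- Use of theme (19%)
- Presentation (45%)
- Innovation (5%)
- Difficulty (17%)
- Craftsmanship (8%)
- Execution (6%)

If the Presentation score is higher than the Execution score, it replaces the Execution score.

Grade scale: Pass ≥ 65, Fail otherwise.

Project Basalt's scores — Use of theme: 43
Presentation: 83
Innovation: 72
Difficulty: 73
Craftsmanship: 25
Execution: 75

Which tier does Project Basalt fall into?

Pass

Presentation (83) > Execution (75), so Execution counts as 83.
Weighted total:
  Use of theme 43 × 0.19 = 8.17
  Presentation 83 × 0.45 = 37.35
  Innovation 72 × 0.05 = 3.6
  Difficulty 73 × 0.17 = 12.41
  Craftsmanship 25 × 0.08 = 2
  Execution 83 × 0.06 = 4.98
Sum = 68.51
68.51 ≥ 65 → Pass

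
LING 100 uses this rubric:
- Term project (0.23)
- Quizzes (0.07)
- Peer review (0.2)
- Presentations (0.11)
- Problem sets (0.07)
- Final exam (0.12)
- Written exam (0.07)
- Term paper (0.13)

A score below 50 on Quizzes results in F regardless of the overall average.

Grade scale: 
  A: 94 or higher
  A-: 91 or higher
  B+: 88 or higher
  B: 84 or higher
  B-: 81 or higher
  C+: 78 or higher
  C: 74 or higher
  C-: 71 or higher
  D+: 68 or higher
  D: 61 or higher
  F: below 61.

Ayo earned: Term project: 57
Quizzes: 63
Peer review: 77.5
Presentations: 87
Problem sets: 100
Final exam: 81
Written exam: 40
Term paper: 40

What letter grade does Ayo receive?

Quizzes score 63 ≥ 50: minimum met.
Weighted total:
  Term project 57 × 0.23 = 13.11
  Quizzes 63 × 0.07 = 4.41
  Peer review 77.5 × 0.2 = 15.5
  Presentations 87 × 0.11 = 9.57
  Problem sets 100 × 0.07 = 7
  Final exam 81 × 0.12 = 9.72
  Written exam 40 × 0.07 = 2.8
  Term paper 40 × 0.13 = 5.2
Sum = 67.31
67.31 is ≥ 61 and < 68 → D

D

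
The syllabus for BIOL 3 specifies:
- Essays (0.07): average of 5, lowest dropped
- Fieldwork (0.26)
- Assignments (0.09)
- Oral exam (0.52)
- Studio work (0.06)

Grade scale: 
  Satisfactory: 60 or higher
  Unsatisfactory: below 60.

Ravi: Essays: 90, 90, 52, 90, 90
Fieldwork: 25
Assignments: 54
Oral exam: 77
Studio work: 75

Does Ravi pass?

Satisfactory

Essays: drop 52 → average of remaining 4 = 360/4 = 90
Weighted total:
  Essays 90 × 0.07 = 6.3
  Fieldwork 25 × 0.26 = 6.5
  Assignments 54 × 0.09 = 4.86
  Oral exam 77 × 0.52 = 40.04
  Studio work 75 × 0.06 = 4.5
Sum = 62.2
62.2 ≥ 60 → Satisfactory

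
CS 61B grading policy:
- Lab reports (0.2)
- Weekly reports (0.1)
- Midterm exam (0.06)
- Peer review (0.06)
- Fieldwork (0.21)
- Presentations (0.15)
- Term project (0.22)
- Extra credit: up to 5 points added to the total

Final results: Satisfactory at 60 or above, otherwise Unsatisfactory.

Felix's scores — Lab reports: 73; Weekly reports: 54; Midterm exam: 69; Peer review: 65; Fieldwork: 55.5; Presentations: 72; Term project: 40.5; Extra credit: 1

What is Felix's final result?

Weighted total:
  Lab reports 73 × 0.2 = 14.6
  Weekly reports 54 × 0.1 = 5.4
  Midterm exam 69 × 0.06 = 4.14
  Peer review 65 × 0.06 = 3.9
  Fieldwork 55.5 × 0.21 = 11.655
  Presentations 72 × 0.15 = 10.8
  Term project 40.5 × 0.22 = 8.91
Sum = 59.405
Extra credit: 59.405 + 1 = 60.405
60.405 ≥ 60 → Satisfactory

Satisfactory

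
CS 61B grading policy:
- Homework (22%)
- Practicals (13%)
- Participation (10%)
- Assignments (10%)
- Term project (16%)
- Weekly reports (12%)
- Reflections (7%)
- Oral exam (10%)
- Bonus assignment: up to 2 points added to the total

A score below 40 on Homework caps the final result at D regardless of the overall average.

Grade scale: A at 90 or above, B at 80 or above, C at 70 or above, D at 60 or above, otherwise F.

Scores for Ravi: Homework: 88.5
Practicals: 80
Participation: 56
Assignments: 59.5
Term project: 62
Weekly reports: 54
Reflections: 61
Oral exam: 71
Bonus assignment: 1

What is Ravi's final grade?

Homework score 88.5 ≥ 40: minimum met.
Weighted total:
  Homework 88.5 × 0.22 = 19.47
  Practicals 80 × 0.13 = 10.4
  Participation 56 × 0.1 = 5.6
  Assignments 59.5 × 0.1 = 5.95
  Term project 62 × 0.16 = 9.92
  Weekly reports 54 × 0.12 = 6.48
  Reflections 61 × 0.07 = 4.27
  Oral exam 71 × 0.1 = 7.1
Sum = 69.19
Bonus assignment: 69.19 + 1 = 70.19
70.19 is ≥ 70 and < 80 → C

C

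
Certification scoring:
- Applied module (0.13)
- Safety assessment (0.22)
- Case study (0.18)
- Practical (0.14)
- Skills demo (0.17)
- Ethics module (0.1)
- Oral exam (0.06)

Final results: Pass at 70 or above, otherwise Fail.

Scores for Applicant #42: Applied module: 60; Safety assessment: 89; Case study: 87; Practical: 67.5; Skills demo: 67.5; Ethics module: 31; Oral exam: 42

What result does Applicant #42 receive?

Weighted total:
  Applied module 60 × 0.13 = 7.8
  Safety assessment 89 × 0.22 = 19.58
  Case study 87 × 0.18 = 15.66
  Practical 67.5 × 0.14 = 9.45
  Skills demo 67.5 × 0.17 = 11.475
  Ethics module 31 × 0.1 = 3.1
  Oral exam 42 × 0.06 = 2.52
Sum = 69.585
69.585 < 70 → Fail

Fail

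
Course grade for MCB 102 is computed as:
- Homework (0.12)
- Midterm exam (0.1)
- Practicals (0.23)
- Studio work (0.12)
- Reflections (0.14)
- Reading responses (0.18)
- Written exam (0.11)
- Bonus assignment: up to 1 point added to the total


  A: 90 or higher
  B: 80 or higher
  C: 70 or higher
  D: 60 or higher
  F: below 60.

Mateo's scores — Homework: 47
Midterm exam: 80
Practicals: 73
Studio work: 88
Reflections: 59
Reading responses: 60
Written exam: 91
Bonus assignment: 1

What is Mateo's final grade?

Weighted total:
  Homework 47 × 0.12 = 5.64
  Midterm exam 80 × 0.1 = 8
  Practicals 73 × 0.23 = 16.79
  Studio work 88 × 0.12 = 10.56
  Reflections 59 × 0.14 = 8.26
  Reading responses 60 × 0.18 = 10.8
  Written exam 91 × 0.11 = 10.01
Sum = 70.06
Bonus assignment: 70.06 + 1 = 71.06
71.06 is ≥ 70 and < 80 → C

C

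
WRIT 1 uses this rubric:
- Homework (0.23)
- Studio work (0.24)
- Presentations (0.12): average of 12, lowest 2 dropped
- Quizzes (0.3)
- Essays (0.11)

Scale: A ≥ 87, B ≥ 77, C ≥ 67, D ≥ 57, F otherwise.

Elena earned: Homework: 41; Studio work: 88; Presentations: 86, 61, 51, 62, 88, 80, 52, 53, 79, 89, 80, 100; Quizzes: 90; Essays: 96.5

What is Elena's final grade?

Presentations: drop 51, 52 → average of remaining 10 = 778/10 = 77.8
Weighted total:
  Homework 41 × 0.23 = 9.43
  Studio work 88 × 0.24 = 21.12
  Presentations 77.8 × 0.12 = 9.336
  Quizzes 90 × 0.3 = 27
  Essays 96.5 × 0.11 = 10.615
Sum = 77.501
77.501 is ≥ 77 and < 87 → B

B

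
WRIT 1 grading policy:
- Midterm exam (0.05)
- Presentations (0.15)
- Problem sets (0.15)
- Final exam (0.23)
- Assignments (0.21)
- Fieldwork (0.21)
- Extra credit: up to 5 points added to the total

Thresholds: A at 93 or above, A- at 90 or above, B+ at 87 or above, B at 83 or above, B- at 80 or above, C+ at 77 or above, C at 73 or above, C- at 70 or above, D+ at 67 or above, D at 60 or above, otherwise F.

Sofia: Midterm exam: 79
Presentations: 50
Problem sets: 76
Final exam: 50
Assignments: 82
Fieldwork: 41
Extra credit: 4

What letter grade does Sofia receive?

D

Weighted total:
  Midterm exam 79 × 0.05 = 3.95
  Presentations 50 × 0.15 = 7.5
  Problem sets 76 × 0.15 = 11.4
  Final exam 50 × 0.23 = 11.5
  Assignments 82 × 0.21 = 17.22
  Fieldwork 41 × 0.21 = 8.61
Sum = 60.18
Extra credit: 60.18 + 4 = 64.18
64.18 is ≥ 60 and < 67 → D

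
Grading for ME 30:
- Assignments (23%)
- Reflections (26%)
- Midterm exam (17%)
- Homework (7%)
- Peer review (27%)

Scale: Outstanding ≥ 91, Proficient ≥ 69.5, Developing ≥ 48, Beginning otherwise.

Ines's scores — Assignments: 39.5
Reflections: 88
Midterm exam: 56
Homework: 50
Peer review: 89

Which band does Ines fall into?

Developing

Weighted total:
  Assignments 39.5 × 0.23 = 9.085
  Reflections 88 × 0.26 = 22.88
  Midterm exam 56 × 0.17 = 9.52
  Homework 50 × 0.07 = 3.5
  Peer review 89 × 0.27 = 24.03
Sum = 69.015
69.015 is ≥ 48 and < 69.5 → Developing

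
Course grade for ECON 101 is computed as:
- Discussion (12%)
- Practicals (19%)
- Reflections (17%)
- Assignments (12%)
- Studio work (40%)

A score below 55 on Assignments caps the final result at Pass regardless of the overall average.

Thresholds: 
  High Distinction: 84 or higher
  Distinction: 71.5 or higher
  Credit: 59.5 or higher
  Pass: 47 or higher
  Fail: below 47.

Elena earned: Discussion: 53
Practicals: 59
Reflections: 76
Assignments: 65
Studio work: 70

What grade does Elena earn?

Credit

Assignments score 65 ≥ 55: minimum met.
Weighted total:
  Discussion 53 × 0.12 = 6.36
  Practicals 59 × 0.19 = 11.21
  Reflections 76 × 0.17 = 12.92
  Assignments 65 × 0.12 = 7.8
  Studio work 70 × 0.4 = 28
Sum = 66.29
66.29 is ≥ 59.5 and < 71.5 → Credit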